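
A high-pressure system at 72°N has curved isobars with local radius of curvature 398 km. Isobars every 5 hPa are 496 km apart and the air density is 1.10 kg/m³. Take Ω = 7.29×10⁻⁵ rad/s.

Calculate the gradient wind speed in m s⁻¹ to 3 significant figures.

7.68 m s⁻¹

Coriolis parameter at 72°N:
f = 2Ω sin φ = 2 × 7.29×10⁻⁵ × sin 72° = 1.39×10⁻⁴ s⁻¹
Pressure gradient: |∂P/∂n| = 500 Pa / 496000 m = 1.01×10⁻³ Pa/m
Geostrophic speed: V_g = |∂P/∂n|/(fρ) = 1.01×10⁻³/(1.39×10⁻⁴ × 1.10) = 6.61 m/s
Around a high, pressure-gradient force acts outward with centrifugal, so Coriolis balances both:
fV = (1/ρ)|∂P/∂n| + V²/R  →  V² − fR·V + fR·V_g = 0
With fR = 1.39×10⁻⁴ × 398×10³ m = 55.2 m/s:
V = [fR − √((fR)² − 4 fR V_g)]/2 = [55.2 − √(55.2² − 4×55.2×6.61)]/2 = 7.68 m/s
Supergeostrophic (V > V_g = 6.61 m/s), as expected around a high.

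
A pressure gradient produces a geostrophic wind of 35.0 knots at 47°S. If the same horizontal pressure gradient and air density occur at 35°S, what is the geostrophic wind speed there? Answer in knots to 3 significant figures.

With the same pressure gradient and density, V_g ∝ 1/f ∝ 1/sin φ.
V₂ = V₁ · sin φ₁ / sin φ₂ = 35.0 × sin 47° / sin 35°
V₂ = 35.0 × 0.7314/0.5736 = 44.6 knots

44.6 knots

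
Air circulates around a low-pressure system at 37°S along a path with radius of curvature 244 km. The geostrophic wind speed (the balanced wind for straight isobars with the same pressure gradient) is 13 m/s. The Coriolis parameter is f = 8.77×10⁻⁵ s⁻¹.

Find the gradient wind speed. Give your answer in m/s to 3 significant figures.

9.12 m/s

Around a low, centrifugal force acts outward with Coriolis, so pressure-gradient force balances both:
(1/ρ)|∂P/∂n| = fV + V²/R  →  V² + fR·V − fR·V_g = 0
With fR = 8.77×10⁻⁵ × 244×10³ m = 21.4 m/s:
V = [−fR + √((fR)² + 4 fR V_g)]/2 = [−21.4 + √(21.4² + 4×21.4×13)]/2 = 9.12 m/s
Subgeostrophic (V < V_g = 13 m/s), as expected around a low.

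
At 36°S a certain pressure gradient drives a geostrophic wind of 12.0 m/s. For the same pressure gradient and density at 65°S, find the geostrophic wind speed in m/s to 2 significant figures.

7.8 m/s

With the same pressure gradient and density, V_g ∝ 1/f ∝ 1/sin φ.
V₂ = V₁ · sin φ₁ / sin φ₂ = 12.0 × sin 36° / sin 65°
V₂ = 12.0 × 0.5878/0.9063 = 7.8 m/s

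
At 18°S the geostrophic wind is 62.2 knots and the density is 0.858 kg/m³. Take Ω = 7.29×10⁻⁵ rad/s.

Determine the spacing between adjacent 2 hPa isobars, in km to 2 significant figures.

Coriolis parameter at 18°S:
f = 2Ω sin φ = 2 × 7.29×10⁻⁵ × sin 18° = 4.51×10⁻⁵ s⁻¹
Wind speed in SI: 62.2 knots = 32.0 m/s
Geostrophic balance rearranged: |∂P/∂n| = f ρ V_g
|∂P/∂n| = 4.51×10⁻⁵ × 0.858 × 32.0 = 1.24×10⁻³ Pa/m
Isobar spacing: Δn = ΔP/|∂P/∂n| = 200 Pa / 1.24×10⁻³ Pa/m = 161687 m ≈ 160 km

160 km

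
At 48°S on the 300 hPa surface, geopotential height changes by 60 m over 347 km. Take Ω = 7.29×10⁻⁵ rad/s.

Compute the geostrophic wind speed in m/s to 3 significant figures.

Coriolis parameter at 48°S:
f = 2Ω sin φ = 2 × 7.29×10⁻⁵ × sin 48° = 1.08×10⁻⁴ s⁻¹
Height gradient: |∂Z/∂n| = 60 m / 347000 m = 1.73×10⁻⁴
On a pressure surface, geostrophic balance gives V_g = (g/f)|∂Z/∂n|:
V_g = 9.81 × 1.73×10⁻⁴ / 1.08×10⁻⁴ = 15.7 m/s

15.7 m/s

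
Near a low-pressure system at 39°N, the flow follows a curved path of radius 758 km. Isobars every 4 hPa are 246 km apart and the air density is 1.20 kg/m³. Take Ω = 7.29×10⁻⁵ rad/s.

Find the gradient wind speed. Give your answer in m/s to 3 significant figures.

12.5 m/s

Coriolis parameter at 39°N:
f = 2Ω sin φ = 2 × 7.29×10⁻⁵ × sin 39° = 9.18×10⁻⁵ s⁻¹
Pressure gradient: |∂P/∂n| = 400 Pa / 246000 m = 1.63×10⁻³ Pa/m
Geostrophic speed: V_g = |∂P/∂n|/(fρ) = 1.63×10⁻³/(9.18×10⁻⁵ × 1.20) = 14.8 m/s
Around a low, centrifugal force acts outward with Coriolis, so pressure-gradient force balances both:
(1/ρ)|∂P/∂n| = fV + V²/R  →  V² + fR·V − fR·V_g = 0
With fR = 9.18×10⁻⁵ × 758×10³ m = 69.6 m/s:
V = [−fR + √((fR)² + 4 fR V_g)]/2 = [−69.6 + √(69.6² + 4×69.6×14.8)]/2 = 12.5 m/s
Subgeostrophic (V < V_g = 14.8 m/s), as expected around a low.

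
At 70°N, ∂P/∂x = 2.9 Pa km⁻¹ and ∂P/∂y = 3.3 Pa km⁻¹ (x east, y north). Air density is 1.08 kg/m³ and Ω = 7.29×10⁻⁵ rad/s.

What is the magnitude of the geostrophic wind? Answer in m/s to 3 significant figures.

29.7 m/s

Coriolis parameter at 70°N:
f = 2Ω sin φ = 2 × 7.29×10⁻⁵ × sin 70° = 1.37×10⁻⁴ s⁻¹
Component geostrophic relations (x east, y north):
u_g = −(1/(fρ)) ∂P/∂y,  v_g = (1/(fρ)) ∂P/∂x
u_g = −(3.3×10⁻³)/(1.37×10⁻⁴ × 1.08) = −22.3 m/s;  v_g = (2.9×10⁻³)/(1.37×10⁻⁴ × 1.08) = 19.6 m/s
|V_g| = √(u_g² + v_g²) = 29.7 m/s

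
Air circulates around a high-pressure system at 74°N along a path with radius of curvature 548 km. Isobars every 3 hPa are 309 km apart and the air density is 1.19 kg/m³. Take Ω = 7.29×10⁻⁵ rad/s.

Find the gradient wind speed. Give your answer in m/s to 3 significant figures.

Coriolis parameter at 74°N:
f = 2Ω sin φ = 2 × 7.29×10⁻⁵ × sin 74° = 1.40×10⁻⁴ s⁻¹
Pressure gradient: |∂P/∂n| = 300 Pa / 309000 m = 9.71×10⁻⁴ Pa/m
Geostrophic speed: V_g = |∂P/∂n|/(fρ) = 9.71×10⁻⁴/(1.40×10⁻⁴ × 1.19) = 5.82 m/s
Around a high, pressure-gradient force acts outward with centrifugal, so Coriolis balances both:
fV = (1/ρ)|∂P/∂n| + V²/R  →  V² − fR·V + fR·V_g = 0
With fR = 1.40×10⁻⁴ × 548×10³ m = 76.8 m/s:
V = [fR − √((fR)² − 4 fR V_g)]/2 = [76.8 − √(76.8² − 4×76.8×5.82)]/2 = 6.35 m/s
Supergeostrophic (V > V_g = 5.82 m/s), as expected around a high.

6.35 m/s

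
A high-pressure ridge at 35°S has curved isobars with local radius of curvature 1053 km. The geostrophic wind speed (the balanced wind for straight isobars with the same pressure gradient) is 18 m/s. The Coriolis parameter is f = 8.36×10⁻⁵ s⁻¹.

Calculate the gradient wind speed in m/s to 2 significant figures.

Around a high, pressure-gradient force acts outward with centrifugal, so Coriolis balances both:
fV = (1/ρ)|∂P/∂n| + V²/R  →  V² − fR·V + fR·V_g = 0
With fR = 8.36×10⁻⁵ × 1053×10³ m = 88.0 m/s:
V = [fR − √((fR)² − 4 fR V_g)]/2 = [88.0 − √(88.0² − 4×88.0×18)]/2 = 25.2 m/s
Supergeostrophic (V > V_g = 18 m/s), as expected around a high.

25 m/s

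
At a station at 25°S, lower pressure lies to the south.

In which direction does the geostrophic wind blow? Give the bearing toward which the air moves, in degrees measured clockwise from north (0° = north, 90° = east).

The pressure-gradient force points toward the south (bearing 180°).
Geostrophic balance: in the Southern Hemisphere the Coriolis force deflects motion to the left, so the geostrophic wind blows 90° to the left of the pressure-gradient force (low pressure on the right).
Rotating 180° by 90° counterclockwise gives 090° — the wind blows toward the east.

090°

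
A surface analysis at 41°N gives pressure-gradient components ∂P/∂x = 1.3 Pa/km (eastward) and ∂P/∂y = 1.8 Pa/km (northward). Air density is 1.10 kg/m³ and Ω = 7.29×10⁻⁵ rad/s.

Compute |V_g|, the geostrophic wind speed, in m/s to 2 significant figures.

21 m/s

Coriolis parameter at 41°N:
f = 2Ω sin φ = 2 × 7.29×10⁻⁵ × sin 41° = 9.57×10⁻⁵ s⁻¹
Component geostrophic relations (x east, y north):
u_g = −(1/(fρ)) ∂P/∂y,  v_g = (1/(fρ)) ∂P/∂x
u_g = −(1.8×10⁻³)/(9.57×10⁻⁵ × 1.10) = −17.1 m/s;  v_g = (1.3×10⁻³)/(9.57×10⁻⁵ × 1.10) = 12.4 m/s
|V_g| = √(u_g² + v_g²) = 21.1 m/s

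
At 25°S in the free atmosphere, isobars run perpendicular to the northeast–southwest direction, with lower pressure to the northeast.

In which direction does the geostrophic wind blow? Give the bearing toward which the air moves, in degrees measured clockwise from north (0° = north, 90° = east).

The pressure-gradient force points toward the northeast (bearing 045°).
Geostrophic balance: in the Southern Hemisphere the Coriolis force deflects motion to the left, so the geostrophic wind blows 90° to the left of the pressure-gradient force (low pressure on the right).
Rotating 045° by 90° counterclockwise gives 315° — the wind blows toward the northwest.

315°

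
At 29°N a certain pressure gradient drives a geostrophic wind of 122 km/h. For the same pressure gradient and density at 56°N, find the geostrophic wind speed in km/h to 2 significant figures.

71 km/h

With the same pressure gradient and density, V_g ∝ 1/f ∝ 1/sin φ.
V₂ = V₁ · sin φ₁ / sin φ₂ = 122 × sin 29° / sin 56°
V₂ = 122 × 0.4848/0.8290 = 71 km/h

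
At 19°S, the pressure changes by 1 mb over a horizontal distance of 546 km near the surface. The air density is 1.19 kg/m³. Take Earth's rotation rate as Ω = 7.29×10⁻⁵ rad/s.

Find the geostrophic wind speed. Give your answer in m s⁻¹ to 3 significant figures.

Coriolis parameter at 19°S:
f = 2Ω sin φ = 2 × 7.29×10⁻⁵ × sin 19° = 4.75×10⁻⁵ s⁻¹
Pressure gradient: |∂P/∂n| = 100 Pa / 546000 m = 1.83×10⁻⁴ Pa/m
Geostrophic balance (pressure-gradient force = Coriolis force):
V_g = (1/(fρ)) |∂P/∂n| = 1.83×10⁻⁴ / (4.75×10⁻⁵ × 1.19) = 3.24 m/s

3.24 m s⁻¹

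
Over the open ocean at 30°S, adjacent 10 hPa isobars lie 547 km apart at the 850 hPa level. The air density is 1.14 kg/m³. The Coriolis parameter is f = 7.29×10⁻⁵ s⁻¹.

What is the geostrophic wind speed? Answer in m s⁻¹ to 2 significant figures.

Pressure gradient: |∂P/∂n| = 1000 Pa / 547000 m = 1.83×10⁻³ Pa/m
Geostrophic balance (pressure-gradient force = Coriolis force):
V_g = (1/(fρ)) |∂P/∂n| = 1.83×10⁻³ / (7.29×10⁻⁵ × 1.14) = 22.0 m/s

22 m s⁻¹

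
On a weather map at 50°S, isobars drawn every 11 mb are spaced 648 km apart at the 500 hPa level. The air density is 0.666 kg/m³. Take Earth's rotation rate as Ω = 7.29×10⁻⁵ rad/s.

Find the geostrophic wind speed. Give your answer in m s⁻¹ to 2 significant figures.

23 m s⁻¹

Coriolis parameter at 50°S:
f = 2Ω sin φ = 2 × 7.29×10⁻⁵ × sin 50° = 1.12×10⁻⁴ s⁻¹
Pressure gradient: |∂P/∂n| = 1100 Pa / 648000 m = 1.70×10⁻³ Pa/m
Geostrophic balance (pressure-gradient force = Coriolis force):
V_g = (1/(fρ)) |∂P/∂n| = 1.70×10⁻³ / (1.12×10⁻⁴ × 0.666) = 22.8 m/s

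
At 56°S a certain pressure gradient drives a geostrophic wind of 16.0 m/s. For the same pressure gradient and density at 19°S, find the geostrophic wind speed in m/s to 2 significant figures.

41 m/s

With the same pressure gradient and density, V_g ∝ 1/f ∝ 1/sin φ.
V₂ = V₁ · sin φ₁ / sin φ₂ = 16.0 × sin 56° / sin 19°
V₂ = 16.0 × 0.8290/0.3256 = 41 m/s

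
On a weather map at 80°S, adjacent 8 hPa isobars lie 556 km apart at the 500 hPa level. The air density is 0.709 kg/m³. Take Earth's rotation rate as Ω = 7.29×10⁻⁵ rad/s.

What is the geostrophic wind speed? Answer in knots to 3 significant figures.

Coriolis parameter at 80°S:
f = 2Ω sin φ = 2 × 7.29×10⁻⁵ × sin 80° = 1.44×10⁻⁴ s⁻¹
Pressure gradient: |∂P/∂n| = 800 Pa / 556000 m = 1.44×10⁻³ Pa/m
Geostrophic balance (pressure-gradient force = Coriolis force):
V_g = (1/(fρ)) |∂P/∂n| = 1.44×10⁻³ / (1.44×10⁻⁴ × 0.709) = 14.1 m/s
Converting: 14.1 m/s × 1.944 = 27.5 knots

27.5 knots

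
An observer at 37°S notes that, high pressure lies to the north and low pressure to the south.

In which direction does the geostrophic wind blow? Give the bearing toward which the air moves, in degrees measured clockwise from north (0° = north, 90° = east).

The pressure-gradient force points toward the south (bearing 180°).
Geostrophic balance: in the Southern Hemisphere the Coriolis force deflects motion to the left, so the geostrophic wind blows 90° to the left of the pressure-gradient force (low pressure on the right).
Rotating 180° by 90° counterclockwise gives 090° — the wind blows toward the east.

090°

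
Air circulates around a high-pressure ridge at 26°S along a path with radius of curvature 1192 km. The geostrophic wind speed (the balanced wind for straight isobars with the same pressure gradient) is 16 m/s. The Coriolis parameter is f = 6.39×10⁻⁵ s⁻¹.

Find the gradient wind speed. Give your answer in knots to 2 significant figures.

Around a high, pressure-gradient force acts outward with centrifugal, so Coriolis balances both:
fV = (1/ρ)|∂P/∂n| + V²/R  →  V² − fR·V + fR·V_g = 0
With fR = 6.39×10⁻⁵ × 1192×10³ m = 76.2 m/s:
V = [fR − √((fR)² − 4 fR V_g)]/2 = [76.2 − √(76.2² − 4×76.2×16)]/2 = 22.9 m/s
Supergeostrophic (V > V_g = 16 m/s), as expected around a high.
Converting: 22.9 m/s × 1.944 = 44 knots

44 knots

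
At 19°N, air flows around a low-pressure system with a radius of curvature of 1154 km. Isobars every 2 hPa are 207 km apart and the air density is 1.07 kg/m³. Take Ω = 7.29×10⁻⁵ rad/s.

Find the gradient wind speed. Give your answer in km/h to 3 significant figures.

Coriolis parameter at 19°N:
f = 2Ω sin φ = 2 × 7.29×10⁻⁵ × sin 19° = 4.75×10⁻⁵ s⁻¹
Pressure gradient: |∂P/∂n| = 200 Pa / 207000 m = 9.66×10⁻⁴ Pa/m
Geostrophic speed: V_g = |∂P/∂n|/(fρ) = 9.66×10⁻⁴/(4.75×10⁻⁵ × 1.07) = 19.0 m/s
Around a low, centrifugal force acts outward with Coriolis, so pressure-gradient force balances both:
(1/ρ)|∂P/∂n| = fV + V²/R  →  V² + fR·V − fR·V_g = 0
With fR = 4.75×10⁻⁵ × 1154×10³ m = 54.8 m/s:
V = [−fR + √((fR)² + 4 fR V_g)]/2 = [−54.8 + √(54.8² + 4×54.8×19)]/2 = 14.9 m/s
Subgeostrophic (V < V_g = 19 m/s), as expected around a low.
Converting: 14.9 m/s × 3.6 = 53.8 km/h

53.8 km/h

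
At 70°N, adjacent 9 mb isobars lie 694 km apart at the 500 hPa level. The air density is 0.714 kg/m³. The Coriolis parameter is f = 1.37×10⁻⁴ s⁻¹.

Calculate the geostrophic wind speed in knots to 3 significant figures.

Pressure gradient: |∂P/∂n| = 900 Pa / 694000 m = 1.30×10⁻³ Pa/m
Geostrophic balance (pressure-gradient force = Coriolis force):
V_g = (1/(fρ)) |∂P/∂n| = 1.30×10⁻³ / (1.37×10⁻⁴ × 0.714) = 13.3 m/s
Converting: 13.3 m/s × 1.944 = 25.8 knots

25.8 knots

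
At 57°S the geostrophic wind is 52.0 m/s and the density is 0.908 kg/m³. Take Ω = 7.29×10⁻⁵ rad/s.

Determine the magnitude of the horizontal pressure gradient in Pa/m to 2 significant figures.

5.8×10⁻³ Pa/m

Coriolis parameter at 57°S:
f = 2Ω sin φ = 2 × 7.29×10⁻⁵ × sin 57° = 1.22×10⁻⁴ s⁻¹
Geostrophic balance rearranged: |∂P/∂n| = f ρ V_g
|∂P/∂n| = 1.22×10⁻⁴ × 0.908 × 52.0 = 5.77×10⁻³ Pa/m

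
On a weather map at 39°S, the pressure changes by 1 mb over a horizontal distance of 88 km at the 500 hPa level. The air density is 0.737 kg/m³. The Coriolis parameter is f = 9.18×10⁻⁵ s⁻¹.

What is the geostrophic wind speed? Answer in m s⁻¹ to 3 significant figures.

Pressure gradient: |∂P/∂n| = 100 Pa / 88000 m = 1.14×10⁻³ Pa/m
Geostrophic balance (pressure-gradient force = Coriolis force):
V_g = (1/(fρ)) |∂P/∂n| = 1.14×10⁻³ / (9.18×10⁻⁵ × 0.737) = 16.8 m/s

16.8 m s⁻¹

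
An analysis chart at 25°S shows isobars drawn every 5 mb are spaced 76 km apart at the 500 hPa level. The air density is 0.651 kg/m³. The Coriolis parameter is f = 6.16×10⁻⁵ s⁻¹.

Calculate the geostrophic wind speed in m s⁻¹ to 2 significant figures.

160 m s⁻¹

Pressure gradient: |∂P/∂n| = 500 Pa / 76000 m = 6.58×10⁻³ Pa/m
Geostrophic balance (pressure-gradient force = Coriolis force):
V_g = (1/(fρ)) |∂P/∂n| = 6.58×10⁻³ / (6.16×10⁻⁵ × 0.651) = 164 m/s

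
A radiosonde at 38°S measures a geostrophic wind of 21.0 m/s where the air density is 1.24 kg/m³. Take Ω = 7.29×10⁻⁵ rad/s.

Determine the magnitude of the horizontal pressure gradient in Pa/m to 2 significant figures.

Coriolis parameter at 38°S:
f = 2Ω sin φ = 2 × 7.29×10⁻⁵ × sin 38° = 8.98×10⁻⁵ s⁻¹
Geostrophic balance rearranged: |∂P/∂n| = f ρ V_g
|∂P/∂n| = 8.98×10⁻⁵ × 1.24 × 21.0 = 2.34×10⁻³ Pa/m

2.3×10⁻³ Pa/m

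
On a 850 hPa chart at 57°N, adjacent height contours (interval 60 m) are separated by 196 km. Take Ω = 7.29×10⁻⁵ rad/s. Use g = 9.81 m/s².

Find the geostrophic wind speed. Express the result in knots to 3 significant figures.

Coriolis parameter at 57°N:
f = 2Ω sin φ = 2 × 7.29×10⁻⁵ × sin 57° = 1.22×10⁻⁴ s⁻¹
Height gradient: |∂Z/∂n| = 60 m / 196000 m = 3.06×10⁻⁴
On a pressure surface, geostrophic balance gives V_g = (g/f)|∂Z/∂n|:
V_g = 9.81 × 3.06×10⁻⁴ / 1.22×10⁻⁴ = 24.6 m/s
Converting: 24.6 m/s × 1.944 = 47.7 knots

47.7 knots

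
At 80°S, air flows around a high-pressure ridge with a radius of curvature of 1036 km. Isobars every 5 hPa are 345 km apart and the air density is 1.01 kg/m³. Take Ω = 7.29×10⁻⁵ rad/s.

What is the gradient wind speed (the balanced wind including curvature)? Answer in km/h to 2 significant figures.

39 km/h

Coriolis parameter at 80°S:
f = 2Ω sin φ = 2 × 7.29×10⁻⁵ × sin 80° = 1.44×10⁻⁴ s⁻¹
Pressure gradient: |∂P/∂n| = 500 Pa / 345000 m = 1.45×10⁻³ Pa/m
Geostrophic speed: V_g = |∂P/∂n|/(fρ) = 1.45×10⁻³/(1.44×10⁻⁴ × 1.01) = 9.99 m/s
Around a high, pressure-gradient force acts outward with centrifugal, so Coriolis balances both:
fV = (1/ρ)|∂P/∂n| + V²/R  →  V² − fR·V + fR·V_g = 0
With fR = 1.44×10⁻⁴ × 1036×10³ m = 149 m/s:
V = [fR − √((fR)² − 4 fR V_g)]/2 = [149 − √(149² − 4×149×9.99)]/2 = 10.8 m/s
Supergeostrophic (V > V_g = 9.99 m/s), as expected around a high.
Converting: 10.8 m/s × 3.6 = 39 km/h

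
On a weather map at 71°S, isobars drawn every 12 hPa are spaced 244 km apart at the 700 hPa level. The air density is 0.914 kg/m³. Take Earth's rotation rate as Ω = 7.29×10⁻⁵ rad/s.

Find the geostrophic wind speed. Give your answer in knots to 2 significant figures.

76 knots

Coriolis parameter at 71°S:
f = 2Ω sin φ = 2 × 7.29×10⁻⁵ × sin 71° = 1.38×10⁻⁴ s⁻¹
Pressure gradient: |∂P/∂n| = 1200 Pa / 244000 m = 4.92×10⁻³ Pa/m
Geostrophic balance (pressure-gradient force = Coriolis force):
V_g = (1/(fρ)) |∂P/∂n| = 4.92×10⁻³ / (1.38×10⁻⁴ × 0.914) = 39.0 m/s
Converting: 39.0 m/s × 1.944 = 76 knots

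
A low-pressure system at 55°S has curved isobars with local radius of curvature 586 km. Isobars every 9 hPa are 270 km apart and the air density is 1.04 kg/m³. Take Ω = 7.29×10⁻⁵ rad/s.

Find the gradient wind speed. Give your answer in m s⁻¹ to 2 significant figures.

21 m s⁻¹

Coriolis parameter at 55°S:
f = 2Ω sin φ = 2 × 7.29×10⁻⁵ × sin 55° = 1.19×10⁻⁴ s⁻¹
Pressure gradient: |∂P/∂n| = 900 Pa / 270000 m = 3.33×10⁻³ Pa/m
Geostrophic speed: V_g = |∂P/∂n|/(fρ) = 3.33×10⁻³/(1.19×10⁻⁴ × 1.04) = 26.8 m/s
Around a low, centrifugal force acts outward with Coriolis, so pressure-gradient force balances both:
(1/ρ)|∂P/∂n| = fV + V²/R  →  V² + fR·V − fR·V_g = 0
With fR = 1.19×10⁻⁴ × 586×10³ m = 70.0 m/s:
V = [−fR + √((fR)² + 4 fR V_g)]/2 = [−70.0 + √(70.0² + 4×70.0×26.8)]/2 = 20.7 m/s
Subgeostrophic (V < V_g = 26.8 m/s), as expected around a low.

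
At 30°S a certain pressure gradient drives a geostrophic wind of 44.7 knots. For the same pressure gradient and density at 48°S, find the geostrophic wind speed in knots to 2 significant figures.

With the same pressure gradient and density, V_g ∝ 1/f ∝ 1/sin φ.
V₂ = V₁ · sin φ₁ / sin φ₂ = 44.7 × sin 30° / sin 48°
V₂ = 44.7 × 0.5000/0.7431 = 30 knots

30 knots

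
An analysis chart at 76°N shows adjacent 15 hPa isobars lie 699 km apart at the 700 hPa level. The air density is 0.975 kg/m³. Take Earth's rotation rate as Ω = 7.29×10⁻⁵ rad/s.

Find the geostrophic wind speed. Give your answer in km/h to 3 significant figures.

Coriolis parameter at 76°N:
f = 2Ω sin φ = 2 × 7.29×10⁻⁵ × sin 76° = 1.41×10⁻⁴ s⁻¹
Pressure gradient: |∂P/∂n| = 1500 Pa / 699000 m = 2.15×10⁻³ Pa/m
Geostrophic balance (pressure-gradient force = Coriolis force):
V_g = (1/(fρ)) |∂P/∂n| = 2.15×10⁻³ / (1.41×10⁻⁴ × 0.975) = 15.6 m/s
Converting: 15.6 m/s × 3.6 = 56.0 km/h

56.0 km/h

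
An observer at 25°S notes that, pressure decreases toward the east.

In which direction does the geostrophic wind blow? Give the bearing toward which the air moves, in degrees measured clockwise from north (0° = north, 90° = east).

000°

The pressure-gradient force points toward the east (bearing 090°).
Geostrophic balance: in the Southern Hemisphere the Coriolis force deflects motion to the left, so the geostrophic wind blows 90° to the left of the pressure-gradient force (low pressure on the right).
Rotating 090° by 90° counterclockwise gives 000° — the wind blows toward the north.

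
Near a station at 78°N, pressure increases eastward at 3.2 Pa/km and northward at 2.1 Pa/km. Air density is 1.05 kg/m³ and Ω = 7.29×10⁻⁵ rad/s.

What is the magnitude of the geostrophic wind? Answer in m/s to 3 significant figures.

Coriolis parameter at 78°N:
f = 2Ω sin φ = 2 × 7.29×10⁻⁵ × sin 78° = 1.43×10⁻⁴ s⁻¹
Component geostrophic relations (x east, y north):
u_g = −(1/(fρ)) ∂P/∂y,  v_g = (1/(fρ)) ∂P/∂x
u_g = −(2.1×10⁻³)/(1.43×10⁻⁴ × 1.05) = −14.0 m/s;  v_g = (3.2×10⁻³)/(1.43×10⁻⁴ × 1.05) = 21.4 m/s
|V_g| = √(u_g² + v_g²) = 25.6 m/s

25.6 m/s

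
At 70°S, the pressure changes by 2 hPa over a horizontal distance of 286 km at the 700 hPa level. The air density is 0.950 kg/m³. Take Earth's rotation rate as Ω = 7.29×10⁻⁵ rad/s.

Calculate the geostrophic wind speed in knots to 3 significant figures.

10.4 knots

Coriolis parameter at 70°S:
f = 2Ω sin φ = 2 × 7.29×10⁻⁵ × sin 70° = 1.37×10⁻⁴ s⁻¹
Pressure gradient: |∂P/∂n| = 200 Pa / 286000 m = 6.99×10⁻⁴ Pa/m
Geostrophic balance (pressure-gradient force = Coriolis force):
V_g = (1/(fρ)) |∂P/∂n| = 6.99×10⁻⁴ / (1.37×10⁻⁴ × 0.950) = 5.37 m/s
Converting: 5.37 m/s × 1.944 = 10.4 knots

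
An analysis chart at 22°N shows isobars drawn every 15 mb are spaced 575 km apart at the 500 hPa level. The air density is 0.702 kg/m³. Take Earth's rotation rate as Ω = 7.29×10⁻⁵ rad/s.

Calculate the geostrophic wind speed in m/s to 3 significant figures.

68.0 m/s

Coriolis parameter at 22°N:
f = 2Ω sin φ = 2 × 7.29×10⁻⁵ × sin 22° = 5.46×10⁻⁵ s⁻¹
Pressure gradient: |∂P/∂n| = 1500 Pa / 575000 m = 2.61×10⁻³ Pa/m
Geostrophic balance (pressure-gradient force = Coriolis force):
V_g = (1/(fρ)) |∂P/∂n| = 2.61×10⁻³ / (5.46×10⁻⁵ × 0.702) = 68.0 m/s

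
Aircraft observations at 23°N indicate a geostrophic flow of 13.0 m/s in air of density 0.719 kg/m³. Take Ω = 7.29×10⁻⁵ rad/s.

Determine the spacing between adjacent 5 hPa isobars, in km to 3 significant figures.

939 km

Coriolis parameter at 23°N:
f = 2Ω sin φ = 2 × 7.29×10⁻⁵ × sin 23° = 5.70×10⁻⁵ s⁻¹
Geostrophic balance rearranged: |∂P/∂n| = f ρ V_g
|∂P/∂n| = 5.70×10⁻⁵ × 0.719 × 13.0 = 5.32×10⁻⁴ Pa/m
Isobar spacing: Δn = ΔP/|∂P/∂n| = 500 Pa / 5.32×10⁻⁴ Pa/m = 938993 m ≈ 939 km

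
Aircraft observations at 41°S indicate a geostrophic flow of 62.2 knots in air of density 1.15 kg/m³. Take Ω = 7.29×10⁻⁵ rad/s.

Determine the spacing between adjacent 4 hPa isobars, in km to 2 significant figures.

110 km

Coriolis parameter at 41°S:
f = 2Ω sin φ = 2 × 7.29×10⁻⁵ × sin 41° = 9.57×10⁻⁵ s⁻¹
Wind speed in SI: 62.2 knots = 32.0 m/s
Geostrophic balance rearranged: |∂P/∂n| = f ρ V_g
|∂P/∂n| = 9.57×10⁻⁵ × 1.15 × 32.0 = 3.52×10⁻³ Pa/m
Isobar spacing: Δn = ΔP/|∂P/∂n| = 400 Pa / 3.52×10⁻³ Pa/m = 113641 m ≈ 110 km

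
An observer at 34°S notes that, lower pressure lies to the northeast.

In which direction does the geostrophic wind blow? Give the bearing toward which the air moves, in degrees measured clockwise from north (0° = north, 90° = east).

315°

The pressure-gradient force points toward the northeast (bearing 045°).
Geostrophic balance: in the Southern Hemisphere the Coriolis force deflects motion to the left, so the geostrophic wind blows 90° to the left of the pressure-gradient force (low pressure on the right).
Rotating 045° by 90° counterclockwise gives 315° — the wind blows toward the northwest.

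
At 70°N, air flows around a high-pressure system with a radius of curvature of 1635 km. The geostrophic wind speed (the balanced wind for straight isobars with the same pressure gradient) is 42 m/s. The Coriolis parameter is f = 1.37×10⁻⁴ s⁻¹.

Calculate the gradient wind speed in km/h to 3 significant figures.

202 km/h

Around a high, pressure-gradient force acts outward with centrifugal, so Coriolis balances both:
fV = (1/ρ)|∂P/∂n| + V²/R  →  V² − fR·V + fR·V_g = 0
With fR = 1.37×10⁻⁴ × 1635×10³ m = 224 m/s:
V = [fR − √((fR)² − 4 fR V_g)]/2 = [224 − √(224² − 4×224×42)]/2 = 56 m/s
Supergeostrophic (V > V_g = 42 m/s), as expected around a high.
Converting: 56 m/s × 3.6 = 202 km/h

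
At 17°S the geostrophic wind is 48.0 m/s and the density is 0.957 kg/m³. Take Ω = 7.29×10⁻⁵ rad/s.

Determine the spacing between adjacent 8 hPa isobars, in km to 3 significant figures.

409 km

Coriolis parameter at 17°S:
f = 2Ω sin φ = 2 × 7.29×10⁻⁵ × sin 17° = 4.26×10⁻⁵ s⁻¹
Geostrophic balance rearranged: |∂P/∂n| = f ρ V_g
|∂P/∂n| = 4.26×10⁻⁵ × 0.957 × 48.0 = 1.96×10⁻³ Pa/m
Isobar spacing: Δn = ΔP/|∂P/∂n| = 800 Pa / 1.96×10⁻³ Pa/m = 408549 m ≈ 409 km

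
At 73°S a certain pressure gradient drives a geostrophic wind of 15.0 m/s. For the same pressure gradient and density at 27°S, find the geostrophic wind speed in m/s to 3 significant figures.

31.6 m/s

With the same pressure gradient and density, V_g ∝ 1/f ∝ 1/sin φ.
V₂ = V₁ · sin φ₁ / sin φ₂ = 15.0 × sin 73° / sin 27°
V₂ = 15.0 × 0.9563/0.4540 = 31.6 m/s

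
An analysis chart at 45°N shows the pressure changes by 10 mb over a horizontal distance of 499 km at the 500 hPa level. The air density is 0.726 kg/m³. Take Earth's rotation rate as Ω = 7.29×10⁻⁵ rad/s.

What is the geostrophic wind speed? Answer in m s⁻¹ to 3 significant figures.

26.8 m s⁻¹

Coriolis parameter at 45°N:
f = 2Ω sin φ = 2 × 7.29×10⁻⁵ × sin 45° = 1.03×10⁻⁴ s⁻¹
Pressure gradient: |∂P/∂n| = 1000 Pa / 499000 m = 2.00×10⁻³ Pa/m
Geostrophic balance (pressure-gradient force = Coriolis force):
V_g = (1/(fρ)) |∂P/∂n| = 2.00×10⁻³ / (1.03×10⁻⁴ × 0.726) = 26.8 m/s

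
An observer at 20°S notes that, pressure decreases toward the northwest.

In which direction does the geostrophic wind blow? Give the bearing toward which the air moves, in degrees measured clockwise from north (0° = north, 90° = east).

225°

The pressure-gradient force points toward the northwest (bearing 315°).
Geostrophic balance: in the Southern Hemisphere the Coriolis force deflects motion to the left, so the geostrophic wind blows 90° to the left of the pressure-gradient force (low pressure on the right).
Rotating 315° by 90° counterclockwise gives 225° — the wind blows toward the southwest.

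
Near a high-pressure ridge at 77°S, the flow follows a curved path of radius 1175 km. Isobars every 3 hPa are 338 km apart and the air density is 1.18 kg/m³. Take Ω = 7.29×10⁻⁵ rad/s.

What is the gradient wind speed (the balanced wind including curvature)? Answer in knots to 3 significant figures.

Coriolis parameter at 77°S:
f = 2Ω sin φ = 2 × 7.29×10⁻⁵ × sin 77° = 1.42×10⁻⁴ s⁻¹
Pressure gradient: |∂P/∂n| = 300 Pa / 338000 m = 8.88×10⁻⁴ Pa/m
Geostrophic speed: V_g = |∂P/∂n|/(fρ) = 8.88×10⁻⁴/(1.42×10⁻⁴ × 1.18) = 5.29 m/s
Around a high, pressure-gradient force acts outward with centrifugal, so Coriolis balances both:
fV = (1/ρ)|∂P/∂n| + V²/R  →  V² − fR·V + fR·V_g = 0
With fR = 1.42×10⁻⁴ × 1175×10³ m = 167 m/s:
V = [fR − √((fR)² − 4 fR V_g)]/2 = [167 − √(167² − 4×167×5.29)]/2 = 5.47 m/s
Supergeostrophic (V > V_g = 5.29 m/s), as expected around a high.
Converting: 5.47 m/s × 1.944 = 10.6 knots

10.6 knots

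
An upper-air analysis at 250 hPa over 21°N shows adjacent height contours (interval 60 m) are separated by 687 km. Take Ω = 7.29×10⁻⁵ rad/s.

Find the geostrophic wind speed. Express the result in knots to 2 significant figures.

32 knots

Coriolis parameter at 21°N:
f = 2Ω sin φ = 2 × 7.29×10⁻⁵ × sin 21° = 5.23×10⁻⁵ s⁻¹
Height gradient: |∂Z/∂n| = 60 m / 687000 m = 8.73×10⁻⁵
On a pressure surface, geostrophic balance gives V_g = (g/f)|∂Z/∂n|:
V_g = 9.81 × 8.73×10⁻⁵ / 5.23×10⁻⁵ = 16.4 m/s
Converting: 16.4 m/s × 1.944 = 32 knots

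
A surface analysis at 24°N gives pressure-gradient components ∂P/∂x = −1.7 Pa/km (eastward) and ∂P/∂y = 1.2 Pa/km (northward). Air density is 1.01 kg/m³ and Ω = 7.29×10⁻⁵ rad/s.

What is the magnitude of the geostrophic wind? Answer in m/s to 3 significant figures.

Coriolis parameter at 24°N:
f = 2Ω sin φ = 2 × 7.29×10⁻⁵ × sin 24° = 5.93×10⁻⁵ s⁻¹
Component geostrophic relations (x east, y north):
u_g = −(1/(fρ)) ∂P/∂y,  v_g = (1/(fρ)) ∂P/∂x
u_g = −(1.2×10⁻³)/(5.93×10⁻⁵ × 1.01) = −20.0 m/s;  v_g = (−1.7×10⁻³)/(5.93×10⁻⁵ × 1.01) = −28.4 m/s
|V_g| = √(u_g² + v_g²) = 34.7 m/s

34.7 m/s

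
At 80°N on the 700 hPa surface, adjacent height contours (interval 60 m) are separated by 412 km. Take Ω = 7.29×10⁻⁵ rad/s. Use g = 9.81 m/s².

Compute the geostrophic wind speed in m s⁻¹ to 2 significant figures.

9.9 m s⁻¹

Coriolis parameter at 80°N:
f = 2Ω sin φ = 2 × 7.29×10⁻⁵ × sin 80° = 1.44×10⁻⁴ s⁻¹
Height gradient: |∂Z/∂n| = 60 m / 412000 m = 1.46×10⁻⁴
On a pressure surface, geostrophic balance gives V_g = (g/f)|∂Z/∂n|:
V_g = 9.81 × 1.46×10⁻⁴ / 1.44×10⁻⁴ = 9.95 m/s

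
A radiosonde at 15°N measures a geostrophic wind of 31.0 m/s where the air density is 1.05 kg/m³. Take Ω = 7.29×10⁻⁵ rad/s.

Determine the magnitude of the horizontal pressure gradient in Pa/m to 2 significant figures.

1.2×10⁻³ Pa/m

Coriolis parameter at 15°N:
f = 2Ω sin φ = 2 × 7.29×10⁻⁵ × sin 15° = 3.77×10⁻⁵ s⁻¹
Geostrophic balance rearranged: |∂P/∂n| = f ρ V_g
|∂P/∂n| = 3.77×10⁻⁵ × 1.05 × 31.0 = 1.23×10⁻³ Pa/m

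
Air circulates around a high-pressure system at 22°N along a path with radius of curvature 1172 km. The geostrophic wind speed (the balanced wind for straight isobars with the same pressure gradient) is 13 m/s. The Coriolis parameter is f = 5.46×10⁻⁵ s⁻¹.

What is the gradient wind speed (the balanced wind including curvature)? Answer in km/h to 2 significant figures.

65 km/h

Around a high, pressure-gradient force acts outward with centrifugal, so Coriolis balances both:
fV = (1/ρ)|∂P/∂n| + V²/R  →  V² − fR·V + fR·V_g = 0
With fR = 5.46×10⁻⁵ × 1172×10³ m = 64.0 m/s:
V = [fR − √((fR)² − 4 fR V_g)]/2 = [64.0 − √(64.0² − 4×64.0×13)]/2 = 18.1 m/s
Supergeostrophic (V > V_g = 13 m/s), as expected around a high.
Converting: 18.1 m/s × 3.6 = 65 km/h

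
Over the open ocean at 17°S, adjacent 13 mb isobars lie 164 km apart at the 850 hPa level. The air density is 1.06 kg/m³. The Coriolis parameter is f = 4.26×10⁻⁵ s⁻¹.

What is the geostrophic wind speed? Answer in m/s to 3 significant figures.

Pressure gradient: |∂P/∂n| = 1300 Pa / 164000 m = 7.93×10⁻³ Pa/m
Geostrophic balance (pressure-gradient force = Coriolis force):
V_g = (1/(fρ)) |∂P/∂n| = 7.93×10⁻³ / (4.26×10⁻⁵ × 1.06) = 176 m/s

176 m/s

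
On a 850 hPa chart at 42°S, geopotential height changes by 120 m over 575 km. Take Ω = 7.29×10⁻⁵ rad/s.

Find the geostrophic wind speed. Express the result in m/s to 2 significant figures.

Coriolis parameter at 42°S:
f = 2Ω sin φ = 2 × 7.29×10⁻⁵ × sin 42° = 9.76×10⁻⁵ s⁻¹
Height gradient: |∂Z/∂n| = 120 m / 575000 m = 2.09×10⁻⁴
On a pressure surface, geostrophic balance gives V_g = (g/f)|∂Z/∂n|:
V_g = 9.81 × 2.09×10⁻⁴ / 9.76×10⁻⁵ = 21.0 m/s

21 m/s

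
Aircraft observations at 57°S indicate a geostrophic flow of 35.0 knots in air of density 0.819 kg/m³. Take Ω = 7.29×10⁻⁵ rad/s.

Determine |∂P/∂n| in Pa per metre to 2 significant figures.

Coriolis parameter at 57°S:
f = 2Ω sin φ = 2 × 7.29×10⁻⁵ × sin 57° = 1.22×10⁻⁴ s⁻¹
Wind speed in SI: 35.0 knots = 18.0 m/s
Geostrophic balance rearranged: |∂P/∂n| = f ρ V_g
|∂P/∂n| = 1.22×10⁻⁴ × 0.819 × 18.0 = 1.80×10⁻³ Pa/m

1.8×10⁻³ Pa/m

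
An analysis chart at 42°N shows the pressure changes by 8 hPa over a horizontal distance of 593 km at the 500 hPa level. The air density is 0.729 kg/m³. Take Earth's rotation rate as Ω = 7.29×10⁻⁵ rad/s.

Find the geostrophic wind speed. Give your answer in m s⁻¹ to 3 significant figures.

Coriolis parameter at 42°N:
f = 2Ω sin φ = 2 × 7.29×10⁻⁵ × sin 42° = 9.76×10⁻⁵ s⁻¹
Pressure gradient: |∂P/∂n| = 800 Pa / 593000 m = 1.35×10⁻³ Pa/m
Geostrophic balance (pressure-gradient force = Coriolis force):
V_g = (1/(fρ)) |∂P/∂n| = 1.35×10⁻³ / (9.76×10⁻⁵ × 0.729) = 19.0 m/s

19.0 m s⁻¹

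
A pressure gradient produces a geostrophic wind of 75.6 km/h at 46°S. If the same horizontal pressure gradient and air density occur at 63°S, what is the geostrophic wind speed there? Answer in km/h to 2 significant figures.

61 km/h

With the same pressure gradient and density, V_g ∝ 1/f ∝ 1/sin φ.
V₂ = V₁ · sin φ₁ / sin φ₂ = 75.6 × sin 46° / sin 63°
V₂ = 75.6 × 0.7193/0.8910 = 61 km/h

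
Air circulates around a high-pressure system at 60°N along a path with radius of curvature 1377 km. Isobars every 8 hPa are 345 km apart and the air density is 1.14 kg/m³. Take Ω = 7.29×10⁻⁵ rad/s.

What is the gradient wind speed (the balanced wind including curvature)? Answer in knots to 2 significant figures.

35 knots

Coriolis parameter at 60°N:
f = 2Ω sin φ = 2 × 7.29×10⁻⁵ × sin 60° = 1.26×10⁻⁴ s⁻¹
Pressure gradient: |∂P/∂n| = 800 Pa / 345000 m = 2.32×10⁻³ Pa/m
Geostrophic speed: V_g = |∂P/∂n|/(fρ) = 2.32×10⁻³/(1.26×10⁻⁴ × 1.14) = 16.1 m/s
Around a high, pressure-gradient force acts outward with centrifugal, so Coriolis balances both:
fV = (1/ρ)|∂P/∂n| + V²/R  →  V² − fR·V + fR·V_g = 0
With fR = 1.26×10⁻⁴ × 1377×10³ m = 174 m/s:
V = [fR − √((fR)² − 4 fR V_g)]/2 = [174 − √(174² − 4×174×16.1)]/2 = 18 m/s
Supergeostrophic (V > V_g = 16.1 m/s), as expected around a high.
Converting: 18 m/s × 1.944 = 35 knots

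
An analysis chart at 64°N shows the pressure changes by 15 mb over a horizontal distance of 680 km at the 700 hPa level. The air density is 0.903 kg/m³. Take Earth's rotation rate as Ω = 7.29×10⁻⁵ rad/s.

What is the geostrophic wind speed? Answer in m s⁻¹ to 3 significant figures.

18.6 m s⁻¹

Coriolis parameter at 64°N:
f = 2Ω sin φ = 2 × 7.29×10⁻⁵ × sin 64° = 1.31×10⁻⁴ s⁻¹
Pressure gradient: |∂P/∂n| = 1500 Pa / 680000 m = 2.21×10⁻³ Pa/m
Geostrophic balance (pressure-gradient force = Coriolis force):
V_g = (1/(fρ)) |∂P/∂n| = 2.21×10⁻³ / (1.31×10⁻⁴ × 0.903) = 18.6 m/s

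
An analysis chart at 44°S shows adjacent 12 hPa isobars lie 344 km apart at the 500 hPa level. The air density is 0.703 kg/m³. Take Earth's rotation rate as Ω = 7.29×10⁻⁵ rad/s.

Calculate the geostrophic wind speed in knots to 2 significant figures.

95 knots

Coriolis parameter at 44°S:
f = 2Ω sin φ = 2 × 7.29×10⁻⁵ × sin 44° = 1.01×10⁻⁴ s⁻¹
Pressure gradient: |∂P/∂n| = 1200 Pa / 344000 m = 3.49×10⁻³ Pa/m
Geostrophic balance (pressure-gradient force = Coriolis force):
V_g = (1/(fρ)) |∂P/∂n| = 3.49×10⁻³ / (1.01×10⁻⁴ × 0.703) = 49.0 m/s
Converting: 49.0 m/s × 1.944 = 95 knots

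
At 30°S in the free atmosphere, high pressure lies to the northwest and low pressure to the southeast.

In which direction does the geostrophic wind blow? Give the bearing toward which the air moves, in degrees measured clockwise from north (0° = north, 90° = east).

The pressure-gradient force points toward the southeast (bearing 135°).
Geostrophic balance: in the Southern Hemisphere the Coriolis force deflects motion to the left, so the geostrophic wind blows 90° to the left of the pressure-gradient force (low pressure on the right).
Rotating 135° by 90° counterclockwise gives 045° — the wind blows toward the northeast.

045°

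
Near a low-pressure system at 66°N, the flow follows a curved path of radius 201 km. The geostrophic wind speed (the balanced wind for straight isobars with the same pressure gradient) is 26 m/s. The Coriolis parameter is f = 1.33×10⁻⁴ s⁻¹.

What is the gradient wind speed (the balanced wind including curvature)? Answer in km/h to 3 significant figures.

58.3 km/h

Around a low, centrifugal force acts outward with Coriolis, so pressure-gradient force balances both:
(1/ρ)|∂P/∂n| = fV + V²/R  →  V² + fR·V − fR·V_g = 0
With fR = 1.33×10⁻⁴ × 201×10³ m = 26.7 m/s:
V = [−fR + √((fR)² + 4 fR V_g)]/2 = [−26.7 + √(26.7² + 4×26.7×26)]/2 = 16.2 m/s
Subgeostrophic (V < V_g = 26 m/s), as expected around a low.
Converting: 16.2 m/s × 3.6 = 58.3 km/h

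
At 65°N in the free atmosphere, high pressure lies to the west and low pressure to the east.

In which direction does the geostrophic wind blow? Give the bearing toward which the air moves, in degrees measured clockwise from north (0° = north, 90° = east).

The pressure-gradient force points toward the east (bearing 090°).
Geostrophic balance: in the Northern Hemisphere the Coriolis force deflects motion to the right, so the geostrophic wind blows 90° to the right of the pressure-gradient force (low pressure on the left).
Rotating 090° by 90° clockwise gives 180° — the wind blows toward the south.

180°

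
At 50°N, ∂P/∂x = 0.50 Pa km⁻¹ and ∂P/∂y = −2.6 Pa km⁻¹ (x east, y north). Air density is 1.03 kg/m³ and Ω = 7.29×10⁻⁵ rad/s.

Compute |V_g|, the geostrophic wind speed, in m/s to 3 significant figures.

Coriolis parameter at 50°N:
f = 2Ω sin φ = 2 × 7.29×10⁻⁵ × sin 50° = 1.12×10⁻⁴ s⁻¹
Component geostrophic relations (x east, y north):
u_g = −(1/(fρ)) ∂P/∂y,  v_g = (1/(fρ)) ∂P/∂x
u_g = −(−2.6×10⁻³)/(1.12×10⁻⁴ × 1.03) = 22.6 m/s;  v_g = (0.50×10⁻³)/(1.12×10⁻⁴ × 1.03) = 4.35 m/s
|V_g| = √(u_g² + v_g²) = 23.0 m/s

23.0 m/s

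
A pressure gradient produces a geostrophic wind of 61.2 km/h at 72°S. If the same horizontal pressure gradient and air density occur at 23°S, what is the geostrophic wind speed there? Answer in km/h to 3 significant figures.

149 km/h

With the same pressure gradient and density, V_g ∝ 1/f ∝ 1/sin φ.
V₂ = V₁ · sin φ₁ / sin φ₂ = 61.2 × sin 72° / sin 23°
V₂ = 61.2 × 0.9511/0.3907 = 149 km/h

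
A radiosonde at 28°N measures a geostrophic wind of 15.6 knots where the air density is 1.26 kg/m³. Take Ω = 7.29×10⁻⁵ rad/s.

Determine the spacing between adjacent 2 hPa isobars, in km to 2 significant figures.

Coriolis parameter at 28°N:
f = 2Ω sin φ = 2 × 7.29×10⁻⁵ × sin 28° = 6.84×10⁻⁵ s⁻¹
Wind speed in SI: 15.6 knots = 8.03 m/s
Geostrophic balance rearranged: |∂P/∂n| = f ρ V_g
|∂P/∂n| = 6.84×10⁻⁵ × 1.26 × 8.03 = 6.92×10⁻⁴ Pa/m
Isobar spacing: Δn = ΔP/|∂P/∂n| = 200 Pa / 6.92×10⁻⁴ Pa/m = 288955 m ≈ 290 km

290 km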